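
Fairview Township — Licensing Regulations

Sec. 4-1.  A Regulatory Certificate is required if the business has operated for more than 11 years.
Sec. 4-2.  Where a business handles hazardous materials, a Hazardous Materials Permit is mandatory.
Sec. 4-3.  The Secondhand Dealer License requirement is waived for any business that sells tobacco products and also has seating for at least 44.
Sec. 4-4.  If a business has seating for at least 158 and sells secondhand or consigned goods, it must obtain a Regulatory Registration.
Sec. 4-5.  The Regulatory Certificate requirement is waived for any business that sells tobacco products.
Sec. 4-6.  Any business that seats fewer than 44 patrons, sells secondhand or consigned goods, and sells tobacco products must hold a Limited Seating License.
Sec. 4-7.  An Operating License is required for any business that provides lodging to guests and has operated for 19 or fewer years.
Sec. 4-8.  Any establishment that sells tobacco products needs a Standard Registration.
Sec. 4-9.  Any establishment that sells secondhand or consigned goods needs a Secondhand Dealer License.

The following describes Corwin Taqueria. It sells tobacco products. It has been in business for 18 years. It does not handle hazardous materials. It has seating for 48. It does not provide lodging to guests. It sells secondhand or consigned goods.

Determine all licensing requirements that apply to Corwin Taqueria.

Standard Registration

Sec. 4-1. years in business 18 > 11 → Regulatory Certificate required.
Sec. 4-2. does not handle hazardous materials → Hazardous Materials Permit not required.
Sec. 4-3. sells tobacco products; seating 48 ≥ 44 → exempt from Secondhand Dealer License.
Sec. 4-4. seating 48 < 158; sells secondhand or consigned goods → Regulatory Registration not required.
Sec. 4-5. sells tobacco products → exempt from Regulatory Certificate.
Sec. 4-6. seating 48 ≥ 44; sells secondhand or consigned goods; sells tobacco products → Limited Seating License not required.
Sec. 4-7. does not provide lodging to guests; years in business 18 ≤ 19 → Operating License not required.
Sec. 4-8. sells tobacco products → Standard Registration required.
Sec. 4-9. sells secondhand or consigned goods → Secondhand Dealer License required.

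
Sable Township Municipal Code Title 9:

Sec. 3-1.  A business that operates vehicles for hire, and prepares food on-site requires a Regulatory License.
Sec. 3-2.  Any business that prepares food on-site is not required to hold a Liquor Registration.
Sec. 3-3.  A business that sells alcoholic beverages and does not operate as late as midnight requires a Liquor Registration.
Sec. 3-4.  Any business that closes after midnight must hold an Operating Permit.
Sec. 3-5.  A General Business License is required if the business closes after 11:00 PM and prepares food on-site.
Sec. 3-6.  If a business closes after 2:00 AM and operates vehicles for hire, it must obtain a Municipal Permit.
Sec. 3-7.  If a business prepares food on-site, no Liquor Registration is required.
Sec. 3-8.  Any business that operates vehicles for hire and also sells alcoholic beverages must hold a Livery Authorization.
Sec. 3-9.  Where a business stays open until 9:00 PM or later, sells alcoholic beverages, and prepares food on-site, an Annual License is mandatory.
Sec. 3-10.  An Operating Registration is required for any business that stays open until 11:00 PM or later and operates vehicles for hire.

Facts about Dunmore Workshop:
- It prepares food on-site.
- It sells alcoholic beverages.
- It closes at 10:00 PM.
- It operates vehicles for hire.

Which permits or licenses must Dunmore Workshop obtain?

Annual License, Livery Authorization, Regulatory License

Sec. 3-1. operates vehicles for hire; prepares food on-site → Regulatory License required.
Sec. 3-2. prepares food on-site → exempt from Liquor Registration.
Sec. 3-3. sells alcoholic beverages; closes 10:00 PM, at/before midnight → Liquor Registration required.
Sec. 3-4. closes 10:00 PM, at/before midnight → Operating Permit not required.
Sec. 3-5. closes 10:00 PM, at/before 11:00 PM; prepares food on-site → General Business License not required.
Sec. 3-6. closes 10:00 PM, at/before 2:00 AM; operates vehicles for hire → Municipal Permit not required.
Sec. 3-7. prepares food on-site → exempt from Liquor Registration.
Sec. 3-8. operates vehicles for hire; sells alcoholic beverages → Livery Authorization required.
Sec. 3-9. closes 10:00 PM, after 9:00 PM; sells alcoholic beverages; prepares food on-site → Annual License required.
Sec. 3-10. closes 10:00 PM, at/before 11:00 PM; operates vehicles for hire → Operating Registration not required.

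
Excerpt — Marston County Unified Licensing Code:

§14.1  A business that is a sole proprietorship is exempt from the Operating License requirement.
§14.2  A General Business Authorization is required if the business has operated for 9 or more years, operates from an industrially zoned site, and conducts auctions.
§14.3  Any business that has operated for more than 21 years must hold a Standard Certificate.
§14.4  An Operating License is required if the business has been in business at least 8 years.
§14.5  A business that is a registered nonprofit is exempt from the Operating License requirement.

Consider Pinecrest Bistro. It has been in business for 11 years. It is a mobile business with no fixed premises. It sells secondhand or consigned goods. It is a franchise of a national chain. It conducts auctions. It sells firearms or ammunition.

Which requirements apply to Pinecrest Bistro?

Operating License

§14.1 is a franchise of a national chain (not: is a sole proprietorship) → Operating License exemption does not apply.
§14.2 years in business 11 ≥ 9; is a mobile business with no fixed premises (not: operates from an industrially zoned site); conducts auctions → General Business Authorization not required.
§14.3 years in business 11 ≤ 21 → Standard Certificate not required.
§14.4 years in business 11 ≥ 8 → Operating License required.
§14.5 is a franchise of a national chain (not: is a registered nonprofit) → Operating License exemption does not apply.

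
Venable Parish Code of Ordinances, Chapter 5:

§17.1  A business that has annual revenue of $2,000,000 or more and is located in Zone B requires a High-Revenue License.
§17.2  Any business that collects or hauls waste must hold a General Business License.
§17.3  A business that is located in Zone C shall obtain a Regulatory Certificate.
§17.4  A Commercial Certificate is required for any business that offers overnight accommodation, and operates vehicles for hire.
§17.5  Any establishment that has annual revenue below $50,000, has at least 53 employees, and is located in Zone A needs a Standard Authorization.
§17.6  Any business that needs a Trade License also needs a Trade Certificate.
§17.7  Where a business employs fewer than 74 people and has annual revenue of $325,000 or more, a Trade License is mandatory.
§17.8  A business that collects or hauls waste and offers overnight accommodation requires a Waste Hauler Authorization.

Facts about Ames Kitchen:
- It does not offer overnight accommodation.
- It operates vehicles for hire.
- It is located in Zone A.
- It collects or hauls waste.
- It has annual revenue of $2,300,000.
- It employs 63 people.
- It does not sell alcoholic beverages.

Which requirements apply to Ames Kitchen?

§17.1 revenue $2,300,000 ≥ $2,000,000; is located in Zone A (not: is located in Zone B) → High-Revenue License not required.
§17.2 collects or hauls waste → General Business License required.
§17.3 is located in Zone A (not: is located in Zone C) → Regulatory Certificate not required.
§17.4 does not offer overnight accommodation; operates vehicles for hire → Commercial Certificate not required.
§17.5 revenue $2,300,000 ≥ $50,000; employees 63 ≥ 53; is located in Zone A → Standard Authorization not required.
§17.6 Trade License is required → Trade Certificate also required.
§17.7 employees 63 < 74; revenue $2,300,000 ≥ $325,000 → Trade License required.
§17.8 collects or hauls waste; does not offer overnight accommodation → Waste Hauler Authorization not required.

General Business License, Trade Certificate, Trade License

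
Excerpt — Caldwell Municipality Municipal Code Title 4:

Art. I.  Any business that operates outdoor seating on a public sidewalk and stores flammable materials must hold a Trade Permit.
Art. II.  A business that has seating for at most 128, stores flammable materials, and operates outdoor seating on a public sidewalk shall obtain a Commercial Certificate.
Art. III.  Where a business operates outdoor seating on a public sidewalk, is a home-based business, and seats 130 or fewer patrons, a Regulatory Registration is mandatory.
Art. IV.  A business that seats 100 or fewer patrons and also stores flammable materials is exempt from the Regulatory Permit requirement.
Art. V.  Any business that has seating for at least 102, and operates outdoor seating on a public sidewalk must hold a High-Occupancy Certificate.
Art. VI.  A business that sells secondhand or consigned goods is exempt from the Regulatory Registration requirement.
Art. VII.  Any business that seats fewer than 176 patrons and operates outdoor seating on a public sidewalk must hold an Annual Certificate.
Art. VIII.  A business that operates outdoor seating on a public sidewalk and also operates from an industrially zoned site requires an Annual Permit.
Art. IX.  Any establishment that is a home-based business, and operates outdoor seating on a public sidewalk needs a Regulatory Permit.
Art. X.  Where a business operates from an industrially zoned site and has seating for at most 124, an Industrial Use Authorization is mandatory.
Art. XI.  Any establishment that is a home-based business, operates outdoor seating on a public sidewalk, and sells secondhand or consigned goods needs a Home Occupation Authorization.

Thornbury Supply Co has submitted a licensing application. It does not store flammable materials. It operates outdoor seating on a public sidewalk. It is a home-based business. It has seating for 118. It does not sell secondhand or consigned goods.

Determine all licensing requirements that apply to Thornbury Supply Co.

Art. I. operates outdoor seating on a public sidewalk; does not store flammable materials → Trade Permit not required.
Art. II. seating 118 ≤ 128; does not store flammable materials; operates outdoor seating on a public sidewalk → Commercial Certificate not required.
Art. III. operates outdoor seating on a public sidewalk; is a home-based business; seating 118 ≤ 130 → Regulatory Registration required.
Art. IV. seating 118 > 100; does not store flammable materials → Regulatory Permit exemption does not apply.
Art. V. seating 118 ≥ 102; operates outdoor seating on a public sidewalk → High-Occupancy Certificate required.
Art. VI. does not sell secondhand or consigned goods → Regulatory Registration exemption does not apply.
Art. VII. seating 118 < 176; operates outdoor seating on a public sidewalk → Annual Certificate required.
Art. VIII. operates outdoor seating on a public sidewalk; is a home-based business (not: operates from an industrially zoned site) → Annual Permit not required.
Art. IX. is a home-based business; operates outdoor seating on a public sidewalk → Regulatory Permit required.
Art. X. is a home-based business (not: operates from an industrially zoned site); seating 118 ≤ 124 → Industrial Use Authorization not required.
Art. XI. is a home-based business; operates outdoor seating on a public sidewalk; does not sell secondhand or consigned goods → Home Occupation Authorization not required.

Annual Certificate, High-Occupancy Certificate, Regulatory Permit, Regulatory Registration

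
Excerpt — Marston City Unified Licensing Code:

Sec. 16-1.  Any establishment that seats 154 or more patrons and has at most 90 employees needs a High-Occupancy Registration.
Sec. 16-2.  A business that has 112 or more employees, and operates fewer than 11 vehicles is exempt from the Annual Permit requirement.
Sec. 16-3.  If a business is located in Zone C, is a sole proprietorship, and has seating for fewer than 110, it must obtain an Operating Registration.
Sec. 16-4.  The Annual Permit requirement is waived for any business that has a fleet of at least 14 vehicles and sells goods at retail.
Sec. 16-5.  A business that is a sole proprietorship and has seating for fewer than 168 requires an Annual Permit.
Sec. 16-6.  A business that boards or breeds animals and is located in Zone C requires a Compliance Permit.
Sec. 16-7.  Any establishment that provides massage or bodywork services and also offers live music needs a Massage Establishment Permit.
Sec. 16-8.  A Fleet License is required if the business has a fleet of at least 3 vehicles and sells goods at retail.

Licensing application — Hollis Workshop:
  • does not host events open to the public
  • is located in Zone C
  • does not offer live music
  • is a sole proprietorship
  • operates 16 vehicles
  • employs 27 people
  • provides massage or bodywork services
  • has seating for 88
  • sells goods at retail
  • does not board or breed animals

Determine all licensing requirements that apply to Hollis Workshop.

Fleet License, Operating Registration

Sec. 16-1. seating 88 < 154; employees 27 ≤ 90 → High-Occupancy Registration not required.
Sec. 16-2. employees 27 < 112; vehicles 16 ≥ 11 → Annual Permit exemption does not apply.
Sec. 16-3. is located in Zone C; is a sole proprietorship; seating 88 < 110 → Operating Registration required.
Sec. 16-4. vehicles 16 ≥ 14; sells goods at retail → exempt from Annual Permit.
Sec. 16-5. is a sole proprietorship; seating 88 < 168 → Annual Permit required.
Sec. 16-6. does not board or breed animals; is located in Zone C → Compliance Permit not required.
Sec. 16-7. provides massage or bodywork services; does not offer live music → Massage Establishment Permit not required.
Sec. 16-8. vehicles 16 ≥ 3; sells goods at retail → Fleet License required.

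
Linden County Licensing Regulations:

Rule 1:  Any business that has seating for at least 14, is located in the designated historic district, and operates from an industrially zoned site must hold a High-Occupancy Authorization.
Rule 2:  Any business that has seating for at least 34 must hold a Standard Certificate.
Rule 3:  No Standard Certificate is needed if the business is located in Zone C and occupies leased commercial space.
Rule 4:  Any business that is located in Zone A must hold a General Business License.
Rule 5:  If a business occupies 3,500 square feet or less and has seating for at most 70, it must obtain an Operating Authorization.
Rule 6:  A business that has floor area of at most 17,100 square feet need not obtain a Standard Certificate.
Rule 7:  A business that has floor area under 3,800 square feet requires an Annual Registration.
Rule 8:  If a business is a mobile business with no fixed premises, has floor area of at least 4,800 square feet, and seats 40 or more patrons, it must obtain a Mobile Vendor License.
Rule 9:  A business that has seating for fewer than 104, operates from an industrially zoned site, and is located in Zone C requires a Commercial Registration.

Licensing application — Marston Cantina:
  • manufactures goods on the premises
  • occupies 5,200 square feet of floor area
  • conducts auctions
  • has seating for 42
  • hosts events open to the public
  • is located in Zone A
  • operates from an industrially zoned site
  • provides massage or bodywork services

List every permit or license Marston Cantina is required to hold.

General Business License

Rule 1: seating 42 ≥ 14; is located in Zone A (not: is located in the designated historic district); operates from an industrially zoned site → High-Occupancy Authorization not required.
Rule 2: seating 42 ≥ 34 → Standard Certificate required.
Rule 3: is located in Zone A (not: is located in Zone C); operates from an industrially zoned site (not: occupies leased commercial space) → Standard Certificate exemption does not apply.
Rule 4: is located in Zone A → General Business License required.
Rule 5: floor area 5,200 square feet > 3,500 square feet; seating 42 ≤ 70 → Operating Authorization not required.
Rule 6: floor area 5,200 square feet ≤ 17,100 square feet → exempt from Standard Certificate.
Rule 7: floor area 5,200 square feet ≥ 3,800 square feet → Annual Registration not required.
Rule 8: operates from an industrially zoned site (not: is a mobile business with no fixed premises); floor area 5,200 square feet ≥ 4,800 square feet; seating 42 ≥ 40 → Mobile Vendor License not required.
Rule 9: seating 42 < 104; operates from an industrially zoned site; is located in Zone A (not: is located in Zone C) → Commercial Registration not required.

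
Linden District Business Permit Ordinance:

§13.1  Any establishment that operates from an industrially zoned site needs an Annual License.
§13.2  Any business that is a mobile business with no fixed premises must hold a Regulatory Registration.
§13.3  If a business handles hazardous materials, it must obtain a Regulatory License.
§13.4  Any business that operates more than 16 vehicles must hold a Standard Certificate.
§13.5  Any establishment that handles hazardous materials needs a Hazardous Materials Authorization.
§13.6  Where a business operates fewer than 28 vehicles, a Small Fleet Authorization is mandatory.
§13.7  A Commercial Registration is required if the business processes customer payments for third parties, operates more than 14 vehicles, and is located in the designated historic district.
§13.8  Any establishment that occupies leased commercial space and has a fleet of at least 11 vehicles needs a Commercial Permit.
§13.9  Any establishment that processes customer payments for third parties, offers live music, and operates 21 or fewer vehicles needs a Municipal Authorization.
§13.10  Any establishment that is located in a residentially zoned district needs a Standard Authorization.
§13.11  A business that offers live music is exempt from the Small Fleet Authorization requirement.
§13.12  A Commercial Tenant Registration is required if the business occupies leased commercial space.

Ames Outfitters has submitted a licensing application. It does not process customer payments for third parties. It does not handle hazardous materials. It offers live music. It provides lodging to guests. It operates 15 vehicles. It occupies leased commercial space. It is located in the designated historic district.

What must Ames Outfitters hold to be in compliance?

Commercial Permit, Commercial Tenant Registration

§13.1 occupies leased commercial space (not: operates from an industrially zoned site) → Annual License not required.
§13.2 occupies leased commercial space (not: is a mobile business with no fixed premises) → Regulatory Registration not required.
§13.3 does not handle hazardous materials → Regulatory License not required.
§13.4 vehicles 15 ≤ 16 → Standard Certificate not required.
§13.5 does not handle hazardous materials → Hazardous Materials Authorization not required.
§13.6 vehicles 15 < 28 → Small Fleet Authorization required.
§13.7 does not process customer payments for third parties; vehicles 15 > 14; is located in the designated historic district → Commercial Registration not required.
§13.8 occupies leased commercial space; vehicles 15 ≥ 11 → Commercial Permit required.
§13.9 does not process customer payments for third parties; offers live music; vehicles 15 ≤ 21 → Municipal Authorization not required.
§13.10 is located in the designated historic district (not: is located in a residentially zoned district) → Standard Authorization not required.
§13.11 offers live music → exempt from Small Fleet Authorization.
§13.12 occupies leased commercial space → Commercial Tenant Registration required.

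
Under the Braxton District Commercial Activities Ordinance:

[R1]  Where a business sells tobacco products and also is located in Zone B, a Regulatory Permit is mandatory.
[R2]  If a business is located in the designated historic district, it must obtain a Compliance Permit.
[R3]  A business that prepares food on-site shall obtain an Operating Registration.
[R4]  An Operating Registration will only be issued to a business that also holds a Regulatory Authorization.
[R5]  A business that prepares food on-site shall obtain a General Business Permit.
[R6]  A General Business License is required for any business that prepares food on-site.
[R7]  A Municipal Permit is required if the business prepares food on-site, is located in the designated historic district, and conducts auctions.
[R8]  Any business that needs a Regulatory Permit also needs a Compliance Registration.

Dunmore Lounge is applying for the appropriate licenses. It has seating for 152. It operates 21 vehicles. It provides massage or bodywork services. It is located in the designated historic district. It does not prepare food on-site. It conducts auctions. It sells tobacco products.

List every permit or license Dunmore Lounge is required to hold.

[R1] sells tobacco products; is located in the designated historic district (not: is located in Zone B) → Regulatory Permit not required.
[R2] is located in the designated historic district → Compliance Permit required.
[R3] does not prepare food on-site → Operating Registration not required.
[R4] Operating Registration is not required → no effect.
[R5] does not prepare food on-site → General Business Permit not required.
[R6] does not prepare food on-site → General Business License not required.
[R7] does not prepare food on-site; is located in the designated historic district; conducts auctions → Municipal Permit not required.
[R8] Regulatory Permit is not required → no effect.

Compliance Permit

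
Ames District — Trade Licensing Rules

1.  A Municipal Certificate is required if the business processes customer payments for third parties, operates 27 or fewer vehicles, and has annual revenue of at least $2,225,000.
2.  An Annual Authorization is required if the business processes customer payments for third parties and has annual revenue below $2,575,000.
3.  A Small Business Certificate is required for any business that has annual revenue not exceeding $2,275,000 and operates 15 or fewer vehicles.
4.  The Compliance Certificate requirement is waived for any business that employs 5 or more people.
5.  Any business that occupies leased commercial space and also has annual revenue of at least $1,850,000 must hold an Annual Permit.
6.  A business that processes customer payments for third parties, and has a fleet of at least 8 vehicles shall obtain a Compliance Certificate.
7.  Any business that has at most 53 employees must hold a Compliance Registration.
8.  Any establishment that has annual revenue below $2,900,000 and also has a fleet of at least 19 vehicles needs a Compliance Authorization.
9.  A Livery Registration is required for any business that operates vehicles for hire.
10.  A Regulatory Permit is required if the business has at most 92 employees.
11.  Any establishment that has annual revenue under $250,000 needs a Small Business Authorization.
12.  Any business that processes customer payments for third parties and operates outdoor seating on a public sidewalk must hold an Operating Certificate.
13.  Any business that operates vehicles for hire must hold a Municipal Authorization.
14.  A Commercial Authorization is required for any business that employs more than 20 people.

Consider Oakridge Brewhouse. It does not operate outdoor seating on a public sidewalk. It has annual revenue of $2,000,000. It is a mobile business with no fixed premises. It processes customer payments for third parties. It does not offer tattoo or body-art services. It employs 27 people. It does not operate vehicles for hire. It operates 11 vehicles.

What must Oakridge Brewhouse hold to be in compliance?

1. processes customer payments for third parties; vehicles 11 ≤ 27; revenue $2,000,000 < $2,225,000 → Municipal Certificate not required.
2. processes customer payments for third parties; revenue $2,000,000 < $2,575,000 → Annual Authorization required.
3. revenue $2,000,000 ≤ $2,275,000; vehicles 11 ≤ 15 → Small Business Certificate required.
4. employees 27 ≥ 5 → exempt from Compliance Certificate.
5. is a mobile business with no fixed premises (not: occupies leased commercial space); revenue $2,000,000 ≥ $1,850,000 → Annual Permit not required.
6. processes customer payments for third parties; vehicles 11 ≥ 8 → Compliance Certificate required.
7. employees 27 ≤ 53 → Compliance Registration required.
8. revenue $2,000,000 < $2,900,000; vehicles 11 < 19 → Compliance Authorization not required.
9. does not operate vehicles for hire → Livery Registration not required.
10. employees 27 ≤ 92 → Regulatory Permit required.
11. revenue $2,000,000 ≥ $250,000 → Small Business Authorization not required.
12. processes customer payments for third parties; does not operate outdoor seating on a public sidewalk → Operating Certificate not required.
13. does not operate vehicles for hire → Municipal Authorization not required.
14. employees 27 > 20 → Commercial Authorization required.

Annual Authorization, Commercial Authorization, Compliance Registration, Regulatory Permit, Small Business Certificate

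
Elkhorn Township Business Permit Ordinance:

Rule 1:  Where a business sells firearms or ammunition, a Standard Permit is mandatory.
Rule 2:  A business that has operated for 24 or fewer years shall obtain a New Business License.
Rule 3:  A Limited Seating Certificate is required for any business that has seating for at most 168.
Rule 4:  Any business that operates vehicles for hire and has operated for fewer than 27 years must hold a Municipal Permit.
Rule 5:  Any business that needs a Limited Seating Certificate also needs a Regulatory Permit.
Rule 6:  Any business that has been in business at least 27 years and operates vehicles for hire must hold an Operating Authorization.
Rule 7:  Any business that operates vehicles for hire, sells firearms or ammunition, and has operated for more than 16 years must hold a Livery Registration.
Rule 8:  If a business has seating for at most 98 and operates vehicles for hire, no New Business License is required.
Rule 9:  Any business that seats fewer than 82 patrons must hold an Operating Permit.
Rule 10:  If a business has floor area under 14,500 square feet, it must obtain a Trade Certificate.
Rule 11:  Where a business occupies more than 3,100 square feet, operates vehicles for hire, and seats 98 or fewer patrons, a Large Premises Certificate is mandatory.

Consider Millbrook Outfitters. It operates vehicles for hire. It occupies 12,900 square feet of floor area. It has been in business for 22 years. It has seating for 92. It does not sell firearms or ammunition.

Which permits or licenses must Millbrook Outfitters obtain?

Large Premises Certificate, Limited Seating Certificate, Municipal Permit, Regulatory Permit, Trade Certificate

Rule 1: does not sell firearms or ammunition → Standard Permit not required.
Rule 2: years in business 22 ≤ 24 → New Business License required.
Rule 3: seating 92 ≤ 168 → Limited Seating Certificate required.
Rule 4: operates vehicles for hire; years in business 22 < 27 → Municipal Permit required.
Rule 5: Limited Seating Certificate is required → Regulatory Permit also required.
Rule 6: years in business 22 < 27; operates vehicles for hire → Operating Authorization not required.
Rule 7: operates vehicles for hire; does not sell firearms or ammunition; years in business 22 > 16 → Livery Registration not required.
Rule 8: seating 92 ≤ 98; operates vehicles for hire → exempt from New Business License.
Rule 9: seating 92 ≥ 82 → Operating Permit not required.
Rule 10: floor area 12,900 square feet < 14,500 square feet → Trade Certificate required.
Rule 11: floor area 12,900 square feet > 3,100 square feet; operates vehicles for hire; seating 92 ≤ 98 → Large Premises Certificate required.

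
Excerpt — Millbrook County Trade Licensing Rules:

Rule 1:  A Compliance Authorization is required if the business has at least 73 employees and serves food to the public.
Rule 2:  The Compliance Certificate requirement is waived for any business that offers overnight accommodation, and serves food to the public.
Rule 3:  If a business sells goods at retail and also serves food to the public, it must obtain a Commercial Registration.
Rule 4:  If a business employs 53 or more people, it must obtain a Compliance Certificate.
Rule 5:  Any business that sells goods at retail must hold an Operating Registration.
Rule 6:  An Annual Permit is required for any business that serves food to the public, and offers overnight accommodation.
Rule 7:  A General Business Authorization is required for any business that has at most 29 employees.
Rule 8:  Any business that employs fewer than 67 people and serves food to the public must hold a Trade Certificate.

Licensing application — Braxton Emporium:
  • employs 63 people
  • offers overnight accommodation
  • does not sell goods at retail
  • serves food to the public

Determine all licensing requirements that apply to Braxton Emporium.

Rule 1: employees 63 < 73; serves food to the public → Compliance Authorization not required.
Rule 2: offers overnight accommodation; serves food to the public → exempt from Compliance Certificate.
Rule 3: does not sell goods at retail; serves food to the public → Commercial Registration not required.
Rule 4: employees 63 ≥ 53 → Compliance Certificate required.
Rule 5: does not sell goods at retail → Operating Registration not required.
Rule 6: serves food to the public; offers overnight accommodation → Annual Permit required.
Rule 7: employees 63 > 29 → General Business Authorization not required.
Rule 8: employees 63 < 67; serves food to the public → Trade Certificate required.

Annual Permit, Trade Certificate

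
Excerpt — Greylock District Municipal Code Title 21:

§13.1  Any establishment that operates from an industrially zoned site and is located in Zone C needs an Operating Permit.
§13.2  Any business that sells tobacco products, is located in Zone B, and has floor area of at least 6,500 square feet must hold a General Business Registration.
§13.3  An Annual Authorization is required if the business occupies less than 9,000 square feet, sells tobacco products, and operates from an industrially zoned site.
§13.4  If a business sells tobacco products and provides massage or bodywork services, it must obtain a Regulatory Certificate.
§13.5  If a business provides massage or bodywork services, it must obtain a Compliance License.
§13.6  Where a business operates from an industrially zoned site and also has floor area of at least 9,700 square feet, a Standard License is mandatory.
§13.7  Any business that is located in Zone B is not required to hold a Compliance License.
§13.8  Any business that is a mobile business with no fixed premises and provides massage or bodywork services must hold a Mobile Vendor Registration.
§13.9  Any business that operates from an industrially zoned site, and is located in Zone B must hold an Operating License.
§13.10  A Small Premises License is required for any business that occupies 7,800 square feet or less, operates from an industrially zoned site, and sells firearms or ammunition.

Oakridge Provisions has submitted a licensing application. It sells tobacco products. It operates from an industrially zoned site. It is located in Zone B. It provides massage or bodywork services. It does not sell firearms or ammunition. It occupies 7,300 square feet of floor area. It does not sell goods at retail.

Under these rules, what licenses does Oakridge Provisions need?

§13.1 operates from an industrially zoned site; is located in Zone B (not: is located in Zone C) → Operating Permit not required.
§13.2 sells tobacco products; is located in Zone B; floor area 7,300 square feet ≥ 6,500 square feet → General Business Registration required.
§13.3 floor area 7,300 square feet < 9,000 square feet; sells tobacco products; operates from an industrially zoned site → Annual Authorization required.
§13.4 sells tobacco products; provides massage or bodywork services → Regulatory Certificate required.
§13.5 provides massage or bodywork services → Compliance License required.
§13.6 operates from an industrially zoned site; floor area 7,300 square feet < 9,700 square feet → Standard License not required.
§13.7 is located in Zone B → exempt from Compliance License.
§13.8 operates from an industrially zoned site (not: is a mobile business with no fixed premises); provides massage or bodywork services → Mobile Vendor Registration not required.
§13.9 operates from an industrially zoned site; is located in Zone B → Operating License required.
§13.10 floor area 7,300 square feet ≤ 7,800 square feet; operates from an industrially zoned site; does not sell firearms or ammunition → Small Premises License not required.

Annual Authorization, General Business Registration, Operating License, Regulatory Certificate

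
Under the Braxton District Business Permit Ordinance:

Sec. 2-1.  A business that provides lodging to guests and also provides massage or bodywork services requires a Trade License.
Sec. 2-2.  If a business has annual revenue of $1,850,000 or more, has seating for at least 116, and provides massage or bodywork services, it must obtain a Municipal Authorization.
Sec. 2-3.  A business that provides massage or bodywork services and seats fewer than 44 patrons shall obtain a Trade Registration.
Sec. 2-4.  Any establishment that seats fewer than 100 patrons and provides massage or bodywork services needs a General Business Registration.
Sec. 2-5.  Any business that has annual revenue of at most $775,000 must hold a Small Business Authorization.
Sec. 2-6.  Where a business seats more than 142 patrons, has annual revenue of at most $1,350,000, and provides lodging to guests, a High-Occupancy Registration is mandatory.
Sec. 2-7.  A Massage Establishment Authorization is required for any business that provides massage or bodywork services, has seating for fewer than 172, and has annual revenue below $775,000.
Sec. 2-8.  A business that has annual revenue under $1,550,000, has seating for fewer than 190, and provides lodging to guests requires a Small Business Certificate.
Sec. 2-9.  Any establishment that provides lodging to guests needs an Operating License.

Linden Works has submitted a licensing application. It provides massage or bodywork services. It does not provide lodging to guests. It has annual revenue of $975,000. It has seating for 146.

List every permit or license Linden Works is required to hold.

None

Sec. 2-1. does not provide lodging to guests; provides massage or bodywork services → Trade License not required.
Sec. 2-2. revenue $975,000 < $1,850,000; seating 146 ≥ 116; provides massage or bodywork services → Municipal Authorization not required.
Sec. 2-3. provides massage or bodywork services; seating 146 ≥ 44 → Trade Registration not required.
Sec. 2-4. seating 146 ≥ 100; provides massage or bodywork services → General Business Registration not required.
Sec. 2-5. revenue $975,000 > $775,000 → Small Business Authorization not required.
Sec. 2-6. seating 146 > 142; revenue $975,000 ≤ $1,350,000; does not provide lodging to guests → High-Occupancy Registration not required.
Sec. 2-7. provides massage or bodywork services; seating 146 < 172; revenue $975,000 ≥ $775,000 → Massage Establishment Authorization not required.
Sec. 2-8. revenue $975,000 < $1,550,000; seating 146 < 190; does not provide lodging to guests → Small Business Certificate not required.
Sec. 2-9. does not provide lodging to guests → Operating License not required.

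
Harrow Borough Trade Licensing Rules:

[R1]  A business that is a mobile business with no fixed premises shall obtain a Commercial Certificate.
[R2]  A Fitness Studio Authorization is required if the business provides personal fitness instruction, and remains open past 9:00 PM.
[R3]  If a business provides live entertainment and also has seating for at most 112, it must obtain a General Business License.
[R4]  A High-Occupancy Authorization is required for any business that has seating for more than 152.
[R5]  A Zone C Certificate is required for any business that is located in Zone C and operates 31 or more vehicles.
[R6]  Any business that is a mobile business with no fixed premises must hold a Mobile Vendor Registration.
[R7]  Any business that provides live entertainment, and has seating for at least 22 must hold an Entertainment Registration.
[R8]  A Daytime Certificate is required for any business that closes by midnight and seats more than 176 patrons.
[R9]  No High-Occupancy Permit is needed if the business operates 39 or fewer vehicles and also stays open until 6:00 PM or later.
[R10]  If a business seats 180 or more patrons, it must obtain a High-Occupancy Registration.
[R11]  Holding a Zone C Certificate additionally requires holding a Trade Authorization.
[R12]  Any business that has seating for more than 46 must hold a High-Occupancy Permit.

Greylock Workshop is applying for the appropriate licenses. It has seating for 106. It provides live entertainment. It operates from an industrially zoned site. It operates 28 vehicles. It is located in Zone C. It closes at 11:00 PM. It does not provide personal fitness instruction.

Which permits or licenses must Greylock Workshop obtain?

Entertainment Registration, General Business License

[R1] operates from an industrially zoned site (not: is a mobile business with no fixed premises) → Commercial Certificate not required.
[R2] does not provide personal fitness instruction; closes 11:00 PM, after 9:00 PM → Fitness Studio Authorization not required.
[R3] provides live entertainment; seating 106 ≤ 112 → General Business License required.
[R4] seating 106 ≤ 152 → High-Occupancy Authorization not required.
[R5] is located in Zone C; vehicles 28 < 31 → Zone C Certificate not required.
[R6] operates from an industrially zoned site (not: is a mobile business with no fixed premises) → Mobile Vendor Registration not required.
[R7] provides live entertainment; seating 106 ≥ 22 → Entertainment Registration required.
[R8] closes 11:00 PM, at/before midnight; seating 106 ≤ 176 → Daytime Certificate not required.
[R9] vehicles 28 ≤ 39; closes 11:00 PM, after 6:00 PM → exempt from High-Occupancy Permit.
[R10] seating 106 < 180 → High-Occupancy Registration not required.
[R11] Zone C Certificate is not required → no effect.
[R12] seating 106 > 46 → High-Occupancy Permit required.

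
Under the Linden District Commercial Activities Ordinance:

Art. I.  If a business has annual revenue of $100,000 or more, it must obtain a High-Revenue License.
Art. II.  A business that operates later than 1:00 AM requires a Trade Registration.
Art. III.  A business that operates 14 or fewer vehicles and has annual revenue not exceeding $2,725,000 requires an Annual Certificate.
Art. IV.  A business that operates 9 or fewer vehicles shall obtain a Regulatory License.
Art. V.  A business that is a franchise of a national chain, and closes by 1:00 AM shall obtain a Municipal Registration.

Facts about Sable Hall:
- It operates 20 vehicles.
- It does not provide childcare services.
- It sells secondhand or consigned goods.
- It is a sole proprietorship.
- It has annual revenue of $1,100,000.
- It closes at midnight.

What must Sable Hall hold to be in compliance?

High-Revenue License

Art. I. revenue $1,100,000 ≥ $100,000 → High-Revenue License required.
Art. II. closes midnight, at/before 1:00 AM → Trade Registration not required.
Art. III. vehicles 20 > 14; revenue $1,100,000 ≤ $2,725,000 → Annual Certificate not required.
Art. IV. vehicles 20 > 9 → Regulatory License not required.
Art. V. is a sole proprietorship (not: is a franchise of a national chain); closes midnight, at/before 1:00 AM → Municipal Registration not required.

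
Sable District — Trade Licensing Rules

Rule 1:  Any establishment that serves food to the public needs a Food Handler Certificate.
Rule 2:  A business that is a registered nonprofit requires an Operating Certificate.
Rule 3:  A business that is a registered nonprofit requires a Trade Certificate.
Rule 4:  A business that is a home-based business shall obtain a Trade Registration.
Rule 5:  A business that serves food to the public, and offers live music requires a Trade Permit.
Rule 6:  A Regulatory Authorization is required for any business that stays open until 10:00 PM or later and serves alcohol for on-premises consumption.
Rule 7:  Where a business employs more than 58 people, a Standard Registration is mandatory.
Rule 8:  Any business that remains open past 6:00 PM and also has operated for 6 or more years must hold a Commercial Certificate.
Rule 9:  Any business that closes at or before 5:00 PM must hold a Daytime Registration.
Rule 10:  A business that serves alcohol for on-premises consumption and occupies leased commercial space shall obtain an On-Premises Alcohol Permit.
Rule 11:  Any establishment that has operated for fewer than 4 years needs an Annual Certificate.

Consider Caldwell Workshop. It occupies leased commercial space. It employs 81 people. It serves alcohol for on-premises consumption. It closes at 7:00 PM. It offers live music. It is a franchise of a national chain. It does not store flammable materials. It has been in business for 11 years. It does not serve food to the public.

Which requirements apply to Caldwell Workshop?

Rule 1: does not serve food to the public → Food Handler Certificate not required.
Rule 2: is a franchise of a national chain (not: is a registered nonprofit) → Operating Certificate not required.
Rule 3: is a franchise of a national chain (not: is a registered nonprofit) → Trade Certificate not required.
Rule 4: occupies leased commercial space (not: is a home-based business) → Trade Registration not required.
Rule 5: does not serve food to the public; offers live music → Trade Permit not required.
Rule 6: closes 7:00 PM, at/before 10:00 PM; serves alcohol for on-premises consumption → Regulatory Authorization not required.
Rule 7: employees 81 > 58 → Standard Registration required.
Rule 8: closes 7:00 PM, after 6:00 PM; years in business 11 ≥ 6 → Commercial Certificate required.
Rule 9: closes 7:00 PM, after 5:00 PM → Daytime Registration not required.
Rule 10: serves alcohol for on-premises consumption; occupies leased commercial space → On-Premises Alcohol Permit required.
Rule 11: years in business 11 ≥ 4 → Annual Certificate not required.

Commercial Certificate, On-Premises Alcohol Permit, Standard Registration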